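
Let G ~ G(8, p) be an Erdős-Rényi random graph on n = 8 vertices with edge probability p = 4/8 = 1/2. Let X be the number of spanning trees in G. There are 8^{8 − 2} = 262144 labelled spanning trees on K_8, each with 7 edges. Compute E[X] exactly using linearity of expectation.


K_8 has 8^{8 − 2} = 262144 labelled spanning trees.
For each such spanning tree H, let X_H = 1 if all 7 edges of H are present in G. Then P[X_H = 1] = p^{7} = (1/2)^{7} = 1/128.
By linearity of expectation: E[X] = Σ_H E[X_H] = 262144 · p^{7} = 262144 · 1/128 = 2048.
Numerically: E[X] ≈ 2048.

E[X] = 262144 · (1/2)^{7} = 2048 ≈ 2048.


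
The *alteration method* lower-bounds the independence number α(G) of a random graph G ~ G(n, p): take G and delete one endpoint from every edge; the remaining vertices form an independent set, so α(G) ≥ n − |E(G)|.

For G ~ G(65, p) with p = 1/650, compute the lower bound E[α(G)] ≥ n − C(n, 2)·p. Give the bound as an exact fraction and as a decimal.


E[|E(G)|] = C(65, 2)·p = 2080 · (1/650) = 16/5.
E[α(G)] ≥ n − E[|E(G)|] = 65 − 16/5 = 309/5.
Numerically: ≈ 61.800000.
(This is only a lower bound; the true E[α(G)] may be larger.)

E[α(G)] ≥ 309/5 ≈ 61.800000.


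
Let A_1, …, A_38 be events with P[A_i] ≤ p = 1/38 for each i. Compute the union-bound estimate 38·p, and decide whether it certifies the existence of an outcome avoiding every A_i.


Union bound: P[∪_{i=1}^{38} A_i] ≤ Σ_i P[A_i] ≤ 38·p = 38·(1/38) = 1.
Numerically: 1 ≈ 1.000.
Is 1 < 1? NO.
Since the bound 1 is ≥ 1, the union bound is uninformative here; it does NOT by itself certify existence.

38·p = 1 ≈ 1.000; existence NOT certified by the union bound.


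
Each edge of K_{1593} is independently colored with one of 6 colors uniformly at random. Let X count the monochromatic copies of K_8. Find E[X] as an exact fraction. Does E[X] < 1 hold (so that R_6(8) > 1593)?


E[X] = C(1593, 8) · 6^{1 − 28} = 1010555394551193970323 · 6^{−27} = 1010555394551193970323/1023490369077469249536.
As a reduced fraction: E[X] = 37427977575970147049/37907050706572935168 ≈ 0.98736.
Is E[X] < 1? YES.
Since E[X] < 1, there exists a 6-coloring of K_{1593} with no monochromatic K_8; hence R_6(8) > 1593.

E[X] = 37427977575970147049/37907050706572935168 ≈ 0.98736; E[X] < 1, so R_6(8) > 1593.


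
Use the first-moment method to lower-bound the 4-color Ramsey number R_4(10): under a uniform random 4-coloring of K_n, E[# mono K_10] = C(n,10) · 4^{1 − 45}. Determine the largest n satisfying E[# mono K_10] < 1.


We need C(n, 10) · 4^{1 − 45} < 1, i.e. C(n, 10) < 4^{45 − 1} = 309485009821345068724781056.
Check values of n near the boundary:
  n = 2020: C(2020, 10) = 304832018578739931133653656; 304832018578739931133653656 < 309485009821345068724781056? YES
  n = 2021: C(2021, 10) = 306347841644770462864800616; 306347841644770462864800616 < 309485009821345068724781056? YES
  n = 2022: C(2022, 10) = 307870445231474093395937796; 307870445231474093395937796 < 309485009821345068724781056? YES
  n = 2023: C(2023, 10) = 309399856285778485315440716; 309399856285778485315440716 < 309485009821345068724781056? YES
  n = 2024: C(2024, 10) = 310936101848269937576192656; 310936101848269937576192656 < 309485009821345068724781056? NO
The largest n with C(n, 10) < 309485009821345068724781056 is n = 2023 (where E[X] = 77349964071444621328860179/77371252455336267181195264 ≈ 0.99972). Hence R_4(10) > 2023, i.e. R_4(10) ≥ 2024.

Largest n = 2023; hence R_4(10) > 2023.


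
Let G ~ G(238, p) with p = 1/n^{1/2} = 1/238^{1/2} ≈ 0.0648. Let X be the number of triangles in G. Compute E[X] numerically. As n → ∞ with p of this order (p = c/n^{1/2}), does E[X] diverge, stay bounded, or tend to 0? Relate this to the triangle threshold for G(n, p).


Number of potential triangles: C(238, 3) = 2218636.
Each occurs with probability p³ ≈ (0.0648)³ ≈ 2.72355e-04.
By linearity: E[X] = C(238, 3)·p³ ≈ 2218636 · 2.72355e-04 ≈ 604.256.
Since α = 1/2 < 1, p = c/n^{1/2} ≫ 1/n is above the triangle threshold p ~ 1/n. Asymptotically E[X] ~ (c³/6)·n^{3(1−α)} = (1³/6)·n^{1.5} → ∞; triangles are abundant w.h.p.

E[X] ≈ 604.256; in regime p = Θ(1/n^{1/2}) E[X] diverges (above the triangle threshold p ~ 1/n).


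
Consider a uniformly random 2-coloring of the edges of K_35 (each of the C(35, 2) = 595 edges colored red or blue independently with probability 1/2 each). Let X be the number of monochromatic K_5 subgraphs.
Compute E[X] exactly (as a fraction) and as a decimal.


Let X = Σ_S X_S over the C(35, 5) = 324632 subsets S of size 5, where X_S = 1 if the K_5 on S is monochromatic.
For a fixed S, the K_5 on S has C(5, 2) = 10 edges. P[all 10 edges red] = (1/2)^10, and likewise for blue, so P[monochromatic] = 2·(1/2)^10 = 2^{1 − 10} = 1/512.
By linearity: E[X] = C(35, 5) · 2^{1 − 10} = 324632 · 1/512 = 40579/64.
Numerically: E[X] ≈ 634.04688.

E[X] = C(35,5)·2^(1−C(5,2)) = 40579/64 ≈ 634.04688.


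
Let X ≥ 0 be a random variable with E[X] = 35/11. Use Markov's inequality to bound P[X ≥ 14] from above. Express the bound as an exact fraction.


μ = E[X] = 35/11, a = 14.
Markov: P[X ≥ 14] ≤ μ/a = (35/11)/14 = 5/22.
Numerically: ≈ 0.22727.
(Since a = 14 > μ = 3.18182, the bound 5/22 is < 1 and informative.)

P[X ≥ 14] ≤ 5/22 ≈ 0.22727.


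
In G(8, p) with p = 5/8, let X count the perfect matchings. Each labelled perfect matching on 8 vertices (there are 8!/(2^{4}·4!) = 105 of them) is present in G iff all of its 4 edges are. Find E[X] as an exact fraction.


K_8 has 8!/(2^{4}·4!) = 105 labelled perfect matchings.
For each such perfect matching H, let X_H = 1 if all 4 edges of H are present in G. Then P[X_H = 1] = p^{4} = (5/8)^{4} = 625/4096.
Summing the indicators: E[X] = Σ_H E[X_H] = 105 · p^{4} = 105 · 625/4096 = 65625/4096.
Numerically: E[X] ≈ 16.

E[X] = 105 · (5/8)^{4} = 65625/4096 ≈ 16.


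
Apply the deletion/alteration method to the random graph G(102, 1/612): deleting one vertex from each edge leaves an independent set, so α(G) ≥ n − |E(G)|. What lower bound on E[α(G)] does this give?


E[|E(G)|] = C(102, 2)·p = 5151 · (1/612) = 101/12.
E[α(G)] ≥ n − E[|E(G)|] = 102 − 101/12 = 1123/12.
Numerically: ≈ 93.58333.
(This is only a lower bound; the true E[α(G)] may be larger.)

E[α(G)] ≥ 1123/12 ≈ 93.58333.


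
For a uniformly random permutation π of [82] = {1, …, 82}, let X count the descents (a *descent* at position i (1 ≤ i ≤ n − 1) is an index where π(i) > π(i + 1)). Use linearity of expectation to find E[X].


Write X = Σ X_I over i = 1, …, 81, with X_I the indicator of one descent.
There are 81 indicators.
For each fixed i, the pair (π(i), π(i+1)) is a uniformly random ordered pair of distinct values from {1, …, 82}; by symmetry P[π(i) > π(i+1)] = 1/2.
By linearity: E[X] = 81 · (1/2) = (82 − 1) · (1/2) = 81/2 ≈ 40.5000.

E[X] = 81/2 = 40.5000.


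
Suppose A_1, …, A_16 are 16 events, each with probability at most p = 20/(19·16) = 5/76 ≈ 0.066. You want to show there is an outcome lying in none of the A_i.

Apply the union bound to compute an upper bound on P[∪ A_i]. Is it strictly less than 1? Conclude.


Union bound: P[∪_{i=1}^{16} A_i] ≤ Σ_i P[A_i] ≤ 16·p = 16·(5/76) = 20/19.
Numerically: 20/19 ≈ 1.053.
Is 20/19 < 1? NO.
Since the bound 20/19 is ≥ 1, the union bound is uninformative here; it does NOT by itself certify existence.

16·p = 20/19 ≈ 1.053; existence NOT certified by the union bound.


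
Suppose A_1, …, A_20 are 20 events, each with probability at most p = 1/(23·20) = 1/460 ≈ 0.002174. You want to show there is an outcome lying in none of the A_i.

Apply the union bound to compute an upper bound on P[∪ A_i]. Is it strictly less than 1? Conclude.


Union bound: P[∪_{i=1}^{20} A_i] ≤ Σ_i P[A_i] ≤ 20·p = 20·(1/460) = 1/23.
Numerically: 1/23 ≈ 0.043478.
Is 1/23 < 1? YES.
Since P[∪ A_i] ≤ 1/23 < 1, the complement has P[∩ A_i^c] ≥ 1 − 1/23 = 22/23 > 0, so some outcome avoids every A_i.

20·p = 1/23 ≈ 0.043478; existence CERTIFIED by the union bound.


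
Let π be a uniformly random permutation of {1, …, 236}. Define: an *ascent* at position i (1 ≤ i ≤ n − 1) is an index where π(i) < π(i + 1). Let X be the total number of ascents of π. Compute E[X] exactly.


Write X = Σ X_I over i = 1, …, 235, with X_I the indicator of one ascent.
There are 235 indicators.
For each fixed i, the pair (π(i), π(i+1)) is a uniformly random ordered pair of distinct values from {1, …, 236}; by symmetry P[π(i) < π(i+1)] = 1/2.
By linearity: E[X] = 235 · (1/2) = (236 − 1) · (1/2) = 235/2 ≈ 117.50000.

E[X] = 235/2 = 117.50000.


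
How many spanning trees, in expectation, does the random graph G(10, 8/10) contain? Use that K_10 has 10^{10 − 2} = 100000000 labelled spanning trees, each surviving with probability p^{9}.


K_10 has 10^{10 − 2} = 100000000 labelled spanning trees.
For each such spanning tree H, let X_H = 1 if all 9 edges of H are present in G. Then P[X_H = 1] = p^{9} = (4/5)^{9} = 262144/1953125.
Summing the indicators: E[X] = Σ_H E[X_H] = 100000000 · p^{9} = 100000000 · 262144/1953125 = 67108864/5.
Numerically: E[X] ≈ 1.34218e+07.

E[X] = 100000000 · (4/5)^{9} = 67108864/5 ≈ 1.34218e+07.


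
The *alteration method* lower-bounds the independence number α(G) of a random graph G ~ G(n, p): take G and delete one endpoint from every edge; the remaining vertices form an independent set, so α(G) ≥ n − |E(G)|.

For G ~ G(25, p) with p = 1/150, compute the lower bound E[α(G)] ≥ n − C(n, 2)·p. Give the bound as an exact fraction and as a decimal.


E[|E(G)|] = C(25, 2)·p = 300 · (1/150) = 2.
E[α(G)] ≥ n − E[|E(G)|] = 25 − 2 = 23.
Numerically: ≈ 23.000.
(This is only a lower bound; the true E[α(G)] may be larger.)

E[α(G)] ≥ 23 ≈ 23.000.


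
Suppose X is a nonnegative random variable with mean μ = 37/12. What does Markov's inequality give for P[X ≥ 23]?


μ = E[X] = 37/12, a = 23.
Markov: P[X ≥ 23] ≤ μ/a = (37/12)/23 = 37/276.
Numerically: ≈ 0.1341.
(Since a = 23 > μ = 3.0833, the bound 37/276 is < 1 and informative.)

P[X ≥ 23] ≤ 37/276 ≈ 0.1341.


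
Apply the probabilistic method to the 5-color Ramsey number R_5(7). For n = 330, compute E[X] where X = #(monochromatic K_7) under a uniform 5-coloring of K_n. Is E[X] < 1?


E[X] = C(330, 7) · 5^{1 − 21} = 79313455049400 · 5^{−20} = 79313455049400/95367431640625.
As a reduced fraction: E[X] = 3172538201976/3814697265625 ≈ 0.8317.
Is E[X] < 1? YES.
Since E[X] < 1, there exists a 5-coloring of K_{330} with no monochromatic K_7; hence R_5(7) > 330.

E[X] = 3172538201976/3814697265625 ≈ 0.8317; E[X] < 1, so R_5(7) > 330.


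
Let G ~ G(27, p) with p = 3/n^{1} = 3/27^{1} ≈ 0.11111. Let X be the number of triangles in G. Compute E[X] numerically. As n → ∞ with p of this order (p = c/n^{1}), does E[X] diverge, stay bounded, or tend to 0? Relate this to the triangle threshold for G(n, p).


Number of potential triangles: C(27, 3) = 2925.
Each occurs with probability p³ ≈ (0.11111)³ ≈ 1.3717421e-03.
By linearity: E[X] = C(27, 3)·p³ ≈ 2925 · 1.3717421e-03 ≈ 4.01235.
Here α = 1, so p = 3/n is exactly at the triangle threshold p ~ 1/n. Asymptotically E[X] → c³/6 = 3³/6 = 9/2 ≈ 4.50000, a bounded constant. In this regime the triangle count is asymptotically Poisson(c³/6).

E[X] ≈ 4.01235; in regime p = Θ(1/n^{1}) E[X] stays bounded (at the triangle threshold p ~ 1/n).


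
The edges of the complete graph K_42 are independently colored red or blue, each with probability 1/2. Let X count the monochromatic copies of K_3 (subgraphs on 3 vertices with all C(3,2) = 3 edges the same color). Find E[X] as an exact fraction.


Let X = Σ_S X_S over the C(42, 3) = 11480 subsets S of size 3, where X_S = 1 if the K_3 on S is monochromatic.
For a fixed S, the K_3 on S has C(3, 2) = 3 edges. P[all 3 edges red] = (1/2)^3, and likewise for blue, so P[monochromatic] = 2·(1/2)^3 = 2^{1 − 3} = 1/4.
By linearity of expectation: E[X] = C(42, 3) · 2^{1 − 3} = 11480 · 1/4 = 2870.
Numerically: E[X] ≈ 2870.000000.

E[X] = C(42,3)·2^(1−C(3,2)) = 2870 ≈ 2870.000000.


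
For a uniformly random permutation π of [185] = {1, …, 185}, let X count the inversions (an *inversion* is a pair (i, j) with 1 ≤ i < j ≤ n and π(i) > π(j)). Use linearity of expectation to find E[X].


Write X = Σ X_I over the C(185, 2) = 17020 pairs i < j, with X_I the indicator of one inversion.
There are 17020 indicators.
For each fixed pair i < j, the values π(i) and π(j) are two distinct elements of {1, …, 185} in uniformly random order; by symmetry P[π(i) > π(j)] = 1/2.
By linearity: E[X] = 17020 · (1/2) = C(185, 2) · (1/2) = 17020/2 = 8510 ≈ 8510.0000.

E[X] = 8510 = 8510.0000.


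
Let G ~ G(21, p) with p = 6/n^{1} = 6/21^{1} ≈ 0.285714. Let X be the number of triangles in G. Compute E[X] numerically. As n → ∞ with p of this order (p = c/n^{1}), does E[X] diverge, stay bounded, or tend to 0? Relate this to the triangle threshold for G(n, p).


Number of potential triangles: C(21, 3) = 1330.
Each occurs with probability p³ ≈ (0.285714)³ ≈ 2.33236152e-02.
By linearity: E[X] = C(21, 3)·p³ ≈ 1330 · 2.33236152e-02 ≈ 31.020408.
Here α = 1, so p = 6/n is exactly at the triangle threshold p ~ 1/n. Asymptotically E[X] → c³/6 = 6³/6 = 36 ≈ 36.000000, a bounded constant. In this regime the triangle count is asymptotically Poisson(c³/6).

E[X] ≈ 31.020408; in regime p = Θ(1/n^{1}) E[X] stays bounded (at the triangle threshold p ~ 1/n).


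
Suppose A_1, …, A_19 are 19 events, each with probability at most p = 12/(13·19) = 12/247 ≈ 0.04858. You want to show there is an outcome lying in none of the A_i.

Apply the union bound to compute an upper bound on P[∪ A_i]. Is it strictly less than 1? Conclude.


Union bound: P[∪_{i=1}^{19} A_i] ≤ Σ_i P[A_i] ≤ 19·p = 19·(12/247) = 12/13.
Numerically: 12/13 ≈ 0.92308.
Is 12/13 < 1? YES.
Since P[∪ A_i] ≤ 12/13 < 1, the complement has P[∩ A_i^c] ≥ 1 − 12/13 = 1/13 > 0, so some outcome avoids every A_i.

19·p = 12/13 ≈ 0.92308; existence CERTIFIED by the union bound.


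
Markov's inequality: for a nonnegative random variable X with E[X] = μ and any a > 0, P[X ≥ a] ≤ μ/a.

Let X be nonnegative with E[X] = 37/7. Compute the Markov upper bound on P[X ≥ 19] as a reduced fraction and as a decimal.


μ = E[X] = 37/7, a = 19.
Markov: P[X ≥ 19] ≤ μ/a = (37/7)/19 = 37/133.
Numerically: ≈ 0.278195.
(Since a = 19 > μ = 5.285714, the bound 37/133 is < 1 and informative.)

P[X ≥ 19] ≤ 37/133 ≈ 0.278195.


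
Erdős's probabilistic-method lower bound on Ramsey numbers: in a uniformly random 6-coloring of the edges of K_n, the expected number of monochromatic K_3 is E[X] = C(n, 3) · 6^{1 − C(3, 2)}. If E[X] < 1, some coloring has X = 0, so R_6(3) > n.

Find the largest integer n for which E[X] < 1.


We need C(n, 3) · 6^{1 − 3} < 1, i.e. C(n, 3) < 6^{3 − 1} = 36.
Check values of n near the boundary:
  n = 4: C(4, 3) = 4; 4 < 36? YES
  n = 5: C(5, 3) = 10; 10 < 36? YES
  n = 6: C(6, 3) = 20; 20 < 36? YES
  n = 7: C(7, 3) = 35; 35 < 36? YES
  n = 8: C(8, 3) = 56; 56 < 36? NO
The largest n with C(n, 3) < 36 is n = 7 (where E[X] = 35/36 ≈ 0.97222). Hence R_6(3) > 7, i.e. R_6(3) ≥ 8.

Largest n = 7; hence R_6(3) > 7.


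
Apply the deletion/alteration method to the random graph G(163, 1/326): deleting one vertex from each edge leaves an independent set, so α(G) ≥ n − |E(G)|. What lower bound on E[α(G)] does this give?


E[|E(G)|] = C(163, 2)·p = 13203 · (1/326) = 81/2.
E[α(G)] ≥ n − E[|E(G)|] = 163 − 81/2 = 245/2.
Numerically: ≈ 122.500000.
(This is only a lower bound; the true E[α(G)] may be larger.)

E[α(G)] ≥ 245/2 ≈ 122.500000.


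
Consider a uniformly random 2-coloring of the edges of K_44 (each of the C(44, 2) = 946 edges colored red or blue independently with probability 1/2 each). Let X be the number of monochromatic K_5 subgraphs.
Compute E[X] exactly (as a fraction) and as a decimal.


Let X = Σ_S X_S over the C(44, 5) = 1086008 subsets S of size 5, where X_S = 1 if the K_5 on S is monochromatic.
For a fixed S, the K_5 on S has C(5, 2) = 10 edges. P[all 10 edges red] = (1/2)^10, and likewise for blue, so P[monochromatic] = 2·(1/2)^10 = 2^{1 − 10} = 1/512.
By linearity: E[X] = C(44, 5) · 2^{1 − 10} = 1086008 · 1/512 = 135751/64.
Numerically: E[X] ≈ 2121.109.

E[X] = C(44,5)·2^(1−C(5,2)) = 135751/64 ≈ 2121.109.


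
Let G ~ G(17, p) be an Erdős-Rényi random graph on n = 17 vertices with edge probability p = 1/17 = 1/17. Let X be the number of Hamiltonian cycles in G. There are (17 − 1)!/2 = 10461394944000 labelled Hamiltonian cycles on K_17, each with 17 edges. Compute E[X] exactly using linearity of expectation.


K_17 has (17 − 1)!/2 = 10461394944000 labelled Hamiltonian cycles.
For each such Hamiltonian cycle H, let X_H = 1 if all 17 edges of H are present in G. Then P[X_H = 1] = p^{17} = (1/17)^{17} = 1/827240261886336764177.
By linearity: E[X] = Σ_H E[X_H] = 10461394944000 · p^{17} = 10461394944000 · 1/827240261886336764177 = 10461394944000/827240261886336764177.
Numerically: E[X] ≈ 1.26e-08.

E[X] = 10461394944000 · (1/17)^{17} = 10461394944000/827240261886336764177 ≈ 1.26e-08.


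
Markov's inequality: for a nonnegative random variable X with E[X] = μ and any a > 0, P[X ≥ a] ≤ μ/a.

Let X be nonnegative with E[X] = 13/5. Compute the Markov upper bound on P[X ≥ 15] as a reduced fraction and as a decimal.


μ = E[X] = 13/5, a = 15.
Markov: P[X ≥ 15] ≤ μ/a = (13/5)/15 = 13/75.
Numerically: ≈ 0.1733.
(Since a = 15 > μ = 2.6000, the bound 13/75 is < 1 and informative.)

P[X ≥ 15] ≤ 13/75 ≈ 0.1733.


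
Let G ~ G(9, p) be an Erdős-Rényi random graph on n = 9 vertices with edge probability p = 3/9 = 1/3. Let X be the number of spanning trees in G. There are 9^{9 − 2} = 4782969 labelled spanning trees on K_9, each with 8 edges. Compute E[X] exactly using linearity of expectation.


K_9 has 9^{9 − 2} = 4782969 labelled spanning trees.
For each such spanning tree H, let X_H = 1 if all 8 edges of H are present in G. Then P[X_H = 1] = p^{8} = (1/3)^{8} = 1/6561.
Summing the indicators: E[X] = Σ_H E[X_H] = 4782969 · p^{8} = 4782969 · 1/6561 = 729.
Numerically: E[X] ≈ 729.

E[X] = 4782969 · (1/3)^{8} = 729 ≈ 729.


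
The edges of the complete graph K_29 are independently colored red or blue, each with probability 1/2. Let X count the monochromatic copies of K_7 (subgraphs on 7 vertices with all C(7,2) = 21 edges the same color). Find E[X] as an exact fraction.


Let X = Σ_S X_S over the C(29, 7) = 1560780 subsets S of size 7, where X_S = 1 if the K_7 on S is monochromatic.
For a fixed S, the K_7 on S has C(7, 2) = 21 edges. P[all 21 edges red] = (1/2)^21, and likewise for blue, so P[monochromatic] = 2·(1/2)^21 = 2^{1 − 21} = 1/1048576.
Summing: E[X] = C(29, 7) · 2^{1 − 21} = 1560780 · 1/1048576 = 390195/262144.
Numerically: E[X] ≈ 1.48848.

E[X] = C(29,7)·2^(1−C(7,2)) = 390195/262144 ≈ 1.48848.


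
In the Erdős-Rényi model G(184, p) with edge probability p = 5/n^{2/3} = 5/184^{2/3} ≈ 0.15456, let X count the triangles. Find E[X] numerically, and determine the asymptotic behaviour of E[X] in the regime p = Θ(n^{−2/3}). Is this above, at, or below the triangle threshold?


Number of potential triangles: C(184, 3) = 1021384.
Each occurs with probability p³ ≈ (0.15456)³ ≈ 3.6921078e-03.
By linearity: E[X] = C(184, 3)·p³ ≈ 1021384 · 3.6921078e-03 ≈ 3771.05978.
Since α = 2/3 < 1, p = c/n^{2/3} ≫ 1/n is above the triangle threshold p ~ 1/n. Asymptotically E[X] ~ (c³/6)·n^{3(1−α)} = (5³/6)·n^{1} → ∞; triangles are abundant w.h.p.

E[X] ≈ 3771.05978; in regime p = Θ(1/n^{2/3}) E[X] diverges (above the triangle threshold p ~ 1/n).


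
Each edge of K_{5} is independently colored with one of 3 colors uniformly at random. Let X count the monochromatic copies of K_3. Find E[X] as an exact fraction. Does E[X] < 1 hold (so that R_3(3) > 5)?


E[X] = C(5, 3) · 3^{1 − 3} = 10 · 3^{−2} = 10/9.
As a reduced fraction: E[X] = 10/9 ≈ 1.1111.
Is E[X] < 1? NO.
Since E[X] ≥ 1, the first-moment bound is inconclusive at n = 5; it does NOT by itself certify R_3(3) > 5.

E[X] = 10/9 ≈ 1.1111; E[X] ≥ 1; first-moment method inconclusive here.


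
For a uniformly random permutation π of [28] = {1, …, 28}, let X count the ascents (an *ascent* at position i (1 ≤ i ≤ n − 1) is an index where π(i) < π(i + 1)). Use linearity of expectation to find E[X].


Write X = Σ X_I over i = 1, …, 27, with X_I the indicator of one ascent.
There are 27 indicators.
For each fixed i, the pair (π(i), π(i+1)) is a uniformly random ordered pair of distinct values from {1, …, 28}; by symmetry P[π(i) < π(i+1)] = 1/2.
By linearity: E[X] = 27 · (1/2) = (28 − 1) · (1/2) = 27/2 ≈ 13.5000.

E[X] = 27/2 = 13.5000.


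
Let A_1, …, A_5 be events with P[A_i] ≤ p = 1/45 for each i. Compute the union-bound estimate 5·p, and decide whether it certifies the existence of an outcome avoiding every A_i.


Union bound: P[∪_{i=1}^{5} A_i] ≤ Σ_i P[A_i] ≤ 5·p = 5·(1/45) = 1/9.
Numerically: 1/9 ≈ 0.11111.
Is 1/9 < 1? YES.
Since P[∪ A_i] ≤ 1/9 < 1, the complement has P[∩ A_i^c] ≥ 1 − 1/9 = 8/9 > 0, so some outcome avoids every A_i.

5·p = 1/9 ≈ 0.11111; existence CERTIFIED by the union bound.


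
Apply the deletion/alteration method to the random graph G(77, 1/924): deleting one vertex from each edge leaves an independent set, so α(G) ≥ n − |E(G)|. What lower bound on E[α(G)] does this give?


E[|E(G)|] = C(77, 2)·p = 2926 · (1/924) = 19/6.
E[α(G)] ≥ n − E[|E(G)|] = 77 − 19/6 = 443/6.
Numerically: ≈ 73.833333.
(This is only a lower bound; the true E[α(G)] may be larger.)

E[α(G)] ≥ 443/6 ≈ 73.833333.


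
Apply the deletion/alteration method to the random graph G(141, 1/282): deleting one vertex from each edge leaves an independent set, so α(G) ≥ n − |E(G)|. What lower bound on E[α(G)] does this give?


E[|E(G)|] = C(141, 2)·p = 9870 · (1/282) = 35.
E[α(G)] ≥ n − E[|E(G)|] = 141 − 35 = 106.
Numerically: ≈ 106.0000.
(This is only a lower bound; the true E[α(G)] may be larger.)

E[α(G)] ≥ 106 ≈ 106.0000.


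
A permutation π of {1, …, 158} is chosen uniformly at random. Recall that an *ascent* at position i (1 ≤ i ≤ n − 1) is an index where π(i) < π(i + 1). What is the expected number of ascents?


Write X = Σ X_I over i = 1, …, 157, with X_I the indicator of one ascent.
There are 157 indicators.
For each fixed i, the pair (π(i), π(i+1)) is a uniformly random ordered pair of distinct values from {1, …, 158}; by symmetry P[π(i) < π(i+1)] = 1/2.
By linearity: E[X] = 157 · (1/2) = (158 − 1) · (1/2) = 157/2 ≈ 78.50000.

E[X] = 157/2 = 78.50000.


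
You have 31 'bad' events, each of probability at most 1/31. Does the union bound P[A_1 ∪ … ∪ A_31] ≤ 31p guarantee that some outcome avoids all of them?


Union bound: P[∪_{i=1}^{31} A_i] ≤ Σ_i P[A_i] ≤ 31·p = 31·(1/31) = 1.
Numerically: 1 ≈ 1.000.
Is 1 < 1? NO.
Since the bound 1 is ≥ 1, the union bound is uninformative here; it does NOT by itself certify existence.

31·p = 1 ≈ 1.000; existence NOT certified by the union bound.


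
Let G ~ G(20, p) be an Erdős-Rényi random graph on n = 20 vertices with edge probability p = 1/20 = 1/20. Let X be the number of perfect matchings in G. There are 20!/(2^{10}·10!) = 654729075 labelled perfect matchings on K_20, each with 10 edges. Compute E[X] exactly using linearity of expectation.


K_20 has 20!/(2^{10}·10!) = 654729075 labelled perfect matchings.
For each such perfect matching H, let X_H = 1 if all 10 edges of H are present in G. Then P[X_H = 1] = p^{10} = (1/20)^{10} = 1/10240000000000.
By linearity of expectation: E[X] = Σ_H E[X_H] = 654729075 · p^{10} = 654729075 · 1/10240000000000 = 26189163/409600000000.
Numerically: E[X] ≈ 6.39384e-05.

E[X] = 654729075 · (1/20)^{10} = 26189163/409600000000 ≈ 6.39384e-05.


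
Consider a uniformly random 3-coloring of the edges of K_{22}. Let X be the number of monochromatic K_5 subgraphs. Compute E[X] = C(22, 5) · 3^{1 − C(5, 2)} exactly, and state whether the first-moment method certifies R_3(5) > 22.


E[X] = C(22, 5) · 3^{1 − 10} = 26334 · 3^{−9} = 26334/19683.
As a reduced fraction: E[X] = 2926/2187 ≈ 1.3379058.
Is E[X] < 1? NO.
Since E[X] ≥ 1, the first-moment bound is inconclusive at n = 22; it does NOT by itself certify R_3(5) > 22.

E[X] = 2926/2187 ≈ 1.3379058; E[X] ≥ 1; first-moment method inconclusive here.


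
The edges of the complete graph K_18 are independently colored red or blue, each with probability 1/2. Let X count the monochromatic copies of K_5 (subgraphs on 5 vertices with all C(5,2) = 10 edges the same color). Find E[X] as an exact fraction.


Let X = Σ_S X_S over the C(18, 5) = 8568 subsets S of size 5, where X_S = 1 if the K_5 on S is monochromatic.
For a fixed S, the K_5 on S has C(5, 2) = 10 edges. P[all 10 edges red] = (1/2)^10, and likewise for blue, so P[monochromatic] = 2·(1/2)^10 = 2^{1 − 10} = 1/512.
By linearity of expectation: E[X] = C(18, 5) · 2^{1 − 10} = 8568 · 1/512 = 1071/64.
Numerically: E[X] ≈ 16.73438.

E[X] = C(18,5)·2^(1−C(5,2)) = 1071/64 ≈ 16.73438.


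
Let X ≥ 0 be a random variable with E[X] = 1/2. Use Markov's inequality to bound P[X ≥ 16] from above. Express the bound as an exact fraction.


μ = E[X] = 1/2, a = 16.
Markov: P[X ≥ 16] ≤ μ/a = (1/2)/16 = 1/32.
Numerically: ≈ 0.031250.
(Since a = 16 > μ = 0.500000, the bound 1/32 is < 1 and informative.)

P[X ≥ 16] ≤ 1/32 ≈ 0.031250.


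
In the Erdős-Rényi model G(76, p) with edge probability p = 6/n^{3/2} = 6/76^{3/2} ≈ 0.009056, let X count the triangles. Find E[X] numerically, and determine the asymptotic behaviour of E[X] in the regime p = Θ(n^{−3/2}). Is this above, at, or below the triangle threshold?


Number of potential triangles: C(76, 3) = 70300.
Each occurs with probability p³ ≈ (0.009056)³ ≈ 7.426644e-07.
By linearity: E[X] = C(76, 3)·p³ ≈ 70300 · 7.426644e-07 ≈ 0.0522.
Since α = 3/2 > 1, p = c/n^{3/2} = o(1/n) is below the triangle threshold p ~ 1/n. Asymptotically E[X] ~ (c³/6)·n^{3(1−α)} = (6³/6)·n^{-1.5} → 0, so by Markov's inequality G has no triangles w.h.p.

E[X] ≈ 0.0522; in regime p = Θ(1/n^{3/2}) E[X] tends to 0 (below the triangle threshold p ~ 1/n).


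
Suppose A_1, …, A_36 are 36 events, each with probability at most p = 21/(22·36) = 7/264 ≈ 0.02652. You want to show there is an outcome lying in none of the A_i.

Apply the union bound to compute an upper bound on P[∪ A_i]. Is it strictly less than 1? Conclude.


Union bound: P[∪_{i=1}^{36} A_i] ≤ Σ_i P[A_i] ≤ 36·p = 36·(7/264) = 21/22.
Numerically: 21/22 ≈ 0.95455.
Is 21/22 < 1? YES.
Since P[∪ A_i] ≤ 21/22 < 1, the complement has P[∩ A_i^c] ≥ 1 − 21/22 = 1/22 > 0, so some outcome avoids every A_i.

36·p = 21/22 ≈ 0.95455; existence CERTIFIED by the union bound.


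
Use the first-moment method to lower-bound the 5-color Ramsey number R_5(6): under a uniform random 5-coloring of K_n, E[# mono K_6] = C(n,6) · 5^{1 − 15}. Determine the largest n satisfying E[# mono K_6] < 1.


We need C(n, 6) · 5^{1 − 15} < 1, i.e. C(n, 6) < 5^{15 − 1} = 6103515625.
Check values of n near the boundary:
  n = 128: C(128, 6) = 5423611200; 5423611200 < 6103515625? YES
  n = 129: C(129, 6) = 5688177600; 5688177600 < 6103515625? YES
  n = 130: C(130, 6) = 5963412000; 5963412000 < 6103515625? YES
  n = 131: C(131, 6) = 6249655776; 6249655776 < 6103515625? NO
The largest n with C(n, 6) < 6103515625 is n = 130 (where E[X] = 47707296/48828125 ≈ 0.977045). Hence R_5(6) > 130, i.e. R_5(6) ≥ 131.

Largest n = 130; hence R_5(6) > 130.


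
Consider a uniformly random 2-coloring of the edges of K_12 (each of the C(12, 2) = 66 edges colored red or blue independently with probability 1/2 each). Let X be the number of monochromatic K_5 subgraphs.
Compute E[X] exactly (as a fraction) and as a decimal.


Let X = Σ_S X_S over the C(12, 5) = 792 subsets S of size 5, where X_S = 1 if the K_5 on S is monochromatic.
For a fixed S, the K_5 on S has C(5, 2) = 10 edges. P[all 10 edges red] = (1/2)^10, and likewise for blue, so P[monochromatic] = 2·(1/2)^10 = 2^{1 − 10} = 1/512.
Summing: E[X] = C(12, 5) · 2^{1 − 10} = 792 · 1/512 = 99/64.
Numerically: E[X] ≈ 1.54688.

E[X] = C(12,5)·2^(1−C(5,2)) = 99/64 ≈ 1.54688.


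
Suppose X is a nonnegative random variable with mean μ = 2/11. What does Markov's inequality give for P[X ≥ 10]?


μ = E[X] = 2/11, a = 10.
Markov: P[X ≥ 10] ≤ μ/a = (2/11)/10 = 1/55.
Numerically: ≈ 0.0182.
(Since a = 10 > μ = 0.1818, the bound 1/55 is < 1 and informative.)

P[X ≥ 10] ≤ 1/55 ≈ 0.0182.


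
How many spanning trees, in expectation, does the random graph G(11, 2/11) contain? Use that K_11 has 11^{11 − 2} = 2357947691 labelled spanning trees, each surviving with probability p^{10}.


K_11 has 11^{11 − 2} = 2357947691 labelled spanning trees.
For each such spanning tree H, let X_H = 1 if all 10 edges of H are present in G. Then P[X_H = 1] = p^{10} = (2/11)^{10} = 1024/25937424601.
By linearity: E[X] = Σ_H E[X_H] = 2357947691 · p^{10} = 2357947691 · 1024/25937424601 = 1024/11.
Numerically: E[X] ≈ 93.09.

E[X] = 2357947691 · (2/11)^{10} = 1024/11 ≈ 93.09.


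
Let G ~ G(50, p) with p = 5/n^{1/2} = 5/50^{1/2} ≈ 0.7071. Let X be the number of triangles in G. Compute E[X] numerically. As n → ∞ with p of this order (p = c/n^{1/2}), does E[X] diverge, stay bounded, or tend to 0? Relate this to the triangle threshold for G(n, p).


Number of potential triangles: C(50, 3) = 19600.
Each occurs with probability p³ ≈ (0.7071)³ ≈ 3.535534e-01.
By linearity: E[X] = C(50, 3)·p³ ≈ 19600 · 3.535534e-01 ≈ 6929.6465.
Since α = 1/2 < 1, p = c/n^{1/2} ≫ 1/n is above the triangle threshold p ~ 1/n. Asymptotically E[X] ~ (c³/6)·n^{3(1−α)} = (5³/6)·n^{1.5} → ∞; triangles are abundant w.h.p.

E[X] ≈ 6929.6465; in regime p = Θ(1/n^{1/2}) E[X] diverges (above the triangle threshold p ~ 1/n).


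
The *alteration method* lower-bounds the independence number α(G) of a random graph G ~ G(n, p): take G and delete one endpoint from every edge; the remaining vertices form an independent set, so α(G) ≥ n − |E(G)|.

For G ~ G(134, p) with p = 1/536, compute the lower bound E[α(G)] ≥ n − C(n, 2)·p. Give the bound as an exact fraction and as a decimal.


E[|E(G)|] = C(134, 2)·p = 8911 · (1/536) = 133/8.
E[α(G)] ≥ n − E[|E(G)|] = 134 − 133/8 = 939/8.
Numerically: ≈ 117.3750.
(This is only a lower bound; the true E[α(G)] may be larger.)

E[α(G)] ≥ 939/8 ≈ 117.3750.


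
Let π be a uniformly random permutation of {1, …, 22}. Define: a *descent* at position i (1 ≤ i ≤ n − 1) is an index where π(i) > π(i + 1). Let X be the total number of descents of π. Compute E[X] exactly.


Write X = Σ X_I over i = 1, …, 21, with X_I the indicator of one descent.
There are 21 indicators.
For each fixed i, the pair (π(i), π(i+1)) is a uniformly random ordered pair of distinct values from {1, …, 22}; by symmetry P[π(i) > π(i+1)] = 1/2.
By linearity: E[X] = 21 · (1/2) = (22 − 1) · (1/2) = 21/2 ≈ 10.500.

E[X] = 21/2 = 10.500.


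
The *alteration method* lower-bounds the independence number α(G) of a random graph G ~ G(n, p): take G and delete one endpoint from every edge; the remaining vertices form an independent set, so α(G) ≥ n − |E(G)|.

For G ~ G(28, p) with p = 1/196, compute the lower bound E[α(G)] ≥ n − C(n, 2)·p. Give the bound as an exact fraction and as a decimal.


E[|E(G)|] = C(28, 2)·p = 378 · (1/196) = 27/14.
E[α(G)] ≥ n − E[|E(G)|] = 28 − 27/14 = 365/14.
Numerically: ≈ 26.071429.
(This is only a lower bound; the true E[α(G)] may be larger.)

E[α(G)] ≥ 365/14 ≈ 26.071429.


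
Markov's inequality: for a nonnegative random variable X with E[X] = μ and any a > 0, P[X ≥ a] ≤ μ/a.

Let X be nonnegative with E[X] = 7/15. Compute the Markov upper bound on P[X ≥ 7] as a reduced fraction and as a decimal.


μ = E[X] = 7/15, a = 7.
Markov: P[X ≥ 7] ≤ μ/a = (7/15)/7 = 1/15.
Numerically: ≈ 0.066667.
(Since a = 7 > μ = 0.466667, the bound 1/15 is < 1 and informative.)

P[X ≥ 7] ≤ 1/15 ≈ 0.066667.


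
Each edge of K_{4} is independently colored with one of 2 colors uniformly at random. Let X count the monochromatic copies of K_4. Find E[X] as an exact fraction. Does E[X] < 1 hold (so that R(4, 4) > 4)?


E[X] = C(4, 4) · 2^{1 − 6} = 1 · 2^{−5} = 1/32.
As a reduced fraction: E[X] = 1/32 ≈ 0.031.
Is E[X] < 1? YES.
Since E[X] < 1, there exists a 2-coloring of K_{4} with no monochromatic K_4; hence R(4, 4) > 4.

E[X] = 1/32 ≈ 0.031; E[X] < 1, so R(4, 4) > 4.


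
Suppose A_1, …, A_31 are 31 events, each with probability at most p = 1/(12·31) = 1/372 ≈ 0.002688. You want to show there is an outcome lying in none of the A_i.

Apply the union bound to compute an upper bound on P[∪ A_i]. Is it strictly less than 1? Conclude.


Union bound: P[∪_{i=1}^{31} A_i] ≤ Σ_i P[A_i] ≤ 31·p = 31·(1/372) = 1/12.
Numerically: 1/12 ≈ 0.083333.
Is 1/12 < 1? YES.
Since P[∪ A_i] ≤ 1/12 < 1, the complement has P[∩ A_i^c] ≥ 1 − 1/12 = 11/12 > 0, so some outcome avoids every A_i.

31·p = 1/12 ≈ 0.083333; existence CERTIFIED by the union bound.


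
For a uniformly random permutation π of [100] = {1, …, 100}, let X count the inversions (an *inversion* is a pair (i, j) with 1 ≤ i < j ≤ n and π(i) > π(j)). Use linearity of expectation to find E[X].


Write X = Σ X_I over the C(100, 2) = 4950 pairs i < j, with X_I the indicator of one inversion.
There are 4950 indicators.
For each fixed pair i < j, the values π(i) and π(j) are two distinct elements of {1, …, 100} in uniformly random order; by symmetry P[π(i) > π(j)] = 1/2.
By linearity: E[X] = 4950 · (1/2) = C(100, 2) · (1/2) = 4950/2 = 2475 ≈ 2475.000.

E[X] = 2475 = 2475.000.


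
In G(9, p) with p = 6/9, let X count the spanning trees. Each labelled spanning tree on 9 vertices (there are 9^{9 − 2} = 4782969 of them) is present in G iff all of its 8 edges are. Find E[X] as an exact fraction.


K_9 has 9^{9 − 2} = 4782969 labelled spanning trees.
For each such spanning tree H, let X_H = 1 if all 8 edges of H are present in G. Then P[X_H = 1] = p^{8} = (2/3)^{8} = 256/6561.
By linearity: E[X] = Σ_H E[X_H] = 4782969 · p^{8} = 4782969 · 256/6561 = 186624.
Numerically: E[X] ≈ 1.8662e+05.

E[X] = 4782969 · (2/3)^{8} = 186624 ≈ 1.8662e+05.


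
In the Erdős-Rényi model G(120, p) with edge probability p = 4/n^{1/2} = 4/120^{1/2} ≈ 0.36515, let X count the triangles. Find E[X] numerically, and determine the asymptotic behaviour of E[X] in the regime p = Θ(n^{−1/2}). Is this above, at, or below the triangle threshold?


Number of potential triangles: C(120, 3) = 280840.
Each occurs with probability p³ ≈ (0.36515)³ ≈ 4.8686450e-02.
By linearity: E[X] = C(120, 3)·p³ ≈ 280840 · 4.8686450e-02 ≈ 13673.10249.
Since α = 1/2 < 1, p = c/n^{1/2} ≫ 1/n is above the triangle threshold p ~ 1/n. Asymptotically E[X] ~ (c³/6)·n^{3(1−α)} = (4³/6)·n^{1.5} → ∞; triangles are abundant w.h.p.

E[X] ≈ 13673.10249; in regime p = Θ(1/n^{1/2}) E[X] diverges (above the triangle threshold p ~ 1/n).


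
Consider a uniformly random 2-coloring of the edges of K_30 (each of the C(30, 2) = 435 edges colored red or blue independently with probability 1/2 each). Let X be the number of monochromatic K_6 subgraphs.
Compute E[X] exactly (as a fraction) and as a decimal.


Let X = Σ_S X_S over the C(30, 6) = 593775 subsets S of size 6, where X_S = 1 if the K_6 on S is monochromatic.
For a fixed S, the K_6 on S has C(6, 2) = 15 edges. P[all 15 edges red] = (1/2)^15, and likewise for blue, so P[monochromatic] = 2·(1/2)^15 = 2^{1 − 15} = 1/16384.
By linearity of expectation: E[X] = C(30, 6) · 2^{1 − 15} = 593775 · 1/16384 = 593775/16384.
Numerically: E[X] ≈ 36.241150.

E[X] = C(30,6)·2^(1−C(6,2)) = 593775/16384 ≈ 36.241150.


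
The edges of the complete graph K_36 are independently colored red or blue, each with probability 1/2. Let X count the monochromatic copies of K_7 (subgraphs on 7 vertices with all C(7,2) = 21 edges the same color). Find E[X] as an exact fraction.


Let X = Σ_S X_S over the C(36, 7) = 8347680 subsets S of size 7, where X_S = 1 if the K_7 on S is monochromatic.
For a fixed S, the K_7 on S has C(7, 2) = 21 edges. P[all 21 edges red] = (1/2)^21, and likewise for blue, so P[monochromatic] = 2·(1/2)^21 = 2^{1 − 21} = 1/1048576.
By linearity: E[X] = C(36, 7) · 2^{1 − 21} = 8347680 · 1/1048576 = 260865/32768.
Numerically: E[X] ≈ 7.961.

E[X] = C(36,7)·2^(1−C(7,2)) = 260865/32768 ≈ 7.961.


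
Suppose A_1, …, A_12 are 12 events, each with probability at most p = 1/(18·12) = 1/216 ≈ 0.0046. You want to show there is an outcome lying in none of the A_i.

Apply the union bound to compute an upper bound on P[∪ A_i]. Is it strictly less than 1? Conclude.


Union bound: P[∪_{i=1}^{12} A_i] ≤ Σ_i P[A_i] ≤ 12·p = 12·(1/216) = 1/18.
Numerically: 1/18 ≈ 0.0556.
Is 1/18 < 1? YES.
Since P[∪ A_i] ≤ 1/18 < 1, the complement has P[∩ A_i^c] ≥ 1 − 1/18 = 17/18 > 0, so some outcome avoids every A_i.

12·p = 1/18 ≈ 0.0556; existence CERTIFIED by the union bound.


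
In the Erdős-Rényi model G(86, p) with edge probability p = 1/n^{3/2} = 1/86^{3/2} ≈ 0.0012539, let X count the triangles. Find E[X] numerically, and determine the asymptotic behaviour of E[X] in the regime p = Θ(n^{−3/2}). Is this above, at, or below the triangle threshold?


Number of potential triangles: C(86, 3) = 102340.
Each occurs with probability p³ ≈ (0.0012539)³ ≈ 1.9713193e-09.
By linearity: E[X] = C(86, 3)·p³ ≈ 102340 · 1.9713193e-09 ≈ 0.00020.
Since α = 3/2 > 1, p = c/n^{3/2} = o(1/n) is below the triangle threshold p ~ 1/n. Asymptotically E[X] ~ (c³/6)·n^{3(1−α)} = (1³/6)·n^{-1.5} → 0, so by Markov's inequality G has no triangles w.h.p.

E[X] ≈ 0.00020; in regime p = Θ(1/n^{3/2}) E[X] tends to 0 (below the triangle threshold p ~ 1/n).


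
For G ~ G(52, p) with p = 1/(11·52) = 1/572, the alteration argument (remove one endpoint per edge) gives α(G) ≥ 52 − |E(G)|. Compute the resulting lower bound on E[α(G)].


E[|E(G)|] = C(52, 2)·p = 1326 · (1/572) = 51/22.
E[α(G)] ≥ n − E[|E(G)|] = 52 − 51/22 = 1093/22.
Numerically: ≈ 49.68182.
(This is only a lower bound; the true E[α(G)] may be larger.)

E[α(G)] ≥ 1093/22 ≈ 49.68182.


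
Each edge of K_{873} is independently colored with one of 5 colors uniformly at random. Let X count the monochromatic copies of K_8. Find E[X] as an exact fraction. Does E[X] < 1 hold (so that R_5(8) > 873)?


E[X] = C(873, 8) · 5^{1 − 28} = 8102594482562031309 · 5^{−27} = 8102594482562031309/7450580596923828125.
As a reduced fraction: E[X] = 8102594482562031309/7450580596923828125 ≈ 1.0875.
Is E[X] < 1? NO.
Since E[X] ≥ 1, the first-moment bound is inconclusive at n = 873; it does NOT by itself certify R_5(8) > 873.

E[X] = 8102594482562031309/7450580596923828125 ≈ 1.0875; E[X] ≥ 1; first-moment method inconclusive here.


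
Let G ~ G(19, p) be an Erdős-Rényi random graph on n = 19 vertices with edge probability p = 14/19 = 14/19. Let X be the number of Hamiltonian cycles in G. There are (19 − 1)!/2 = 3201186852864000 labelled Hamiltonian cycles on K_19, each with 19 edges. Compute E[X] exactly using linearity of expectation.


K_19 has (19 − 1)!/2 = 3201186852864000 labelled Hamiltonian cycles.
For each such Hamiltonian cycle H, let X_H = 1 if all 19 edges of H are present in G. Then P[X_H = 1] = p^{19} = (14/19)^{19} = 5976303958948914397184/1978419655660313589123979.
By linearity: E[X] = Σ_H E[X_H] = 3201186852864000 · p^{19} = 3201186852864000 · 5976303958948914397184/1978419655660313589123979 = 19131265662106339128470788663934976000/1978419655660313589123979.
Numerically: E[X] ≈ 9.67e+12.

E[X] = 3201186852864000 · (14/19)^{19} = 19131265662106339128470788663934976000/1978419655660313589123979 ≈ 9.67e+12.
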